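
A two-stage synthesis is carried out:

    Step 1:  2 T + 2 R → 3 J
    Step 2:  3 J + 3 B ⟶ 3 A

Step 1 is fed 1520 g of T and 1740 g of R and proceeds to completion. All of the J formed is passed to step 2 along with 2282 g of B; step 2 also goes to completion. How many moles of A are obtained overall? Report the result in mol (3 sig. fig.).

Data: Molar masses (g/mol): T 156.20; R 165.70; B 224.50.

Step 1:
n(T) = 1520 / 156.20 = 9.731 mol
n(R) = 1740 / 165.70 = 10.50 mol
n/ν for T = 9.731/2 = 4.866
n/ν for R = 10.50/2 = 5.250
Smallest n/ν is T → limiting reagent.
n(J) produced = (3/2) × 9.731 = 14.60 mol
Step 2:
n(J) available = 14.60 mol
n(B) = 2282 / 224.50 = 10.16 mol
n/ν for J = 14.60/3 = 4.867
n/ν for B = 10.16/3 = 3.387
Smallest n/ν is B → limiting reagent.
n(A) = (3/3) × 10.16 = 10.16 mol

10.2 mol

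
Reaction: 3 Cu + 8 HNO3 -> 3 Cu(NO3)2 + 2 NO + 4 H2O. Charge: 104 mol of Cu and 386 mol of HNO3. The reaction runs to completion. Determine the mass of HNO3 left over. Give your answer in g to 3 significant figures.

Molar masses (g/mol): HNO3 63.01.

n(Cu) = 104.0 mol
n(HNO3) = 386.0 mol
n/ν for Cu = 104.0/3 = 34.67
n/ν for HNO3 = 386.0/8 = 48.25
Smallest n/ν is Cu → limiting reagent.
HNO3 consumed = (8/3) × 104.0 = 277.3 mol
HNO3 remaining = 386.0 − 277.3 = 108.7 mol
mass = 108.7 × 63.01 = 6849 g

6850 g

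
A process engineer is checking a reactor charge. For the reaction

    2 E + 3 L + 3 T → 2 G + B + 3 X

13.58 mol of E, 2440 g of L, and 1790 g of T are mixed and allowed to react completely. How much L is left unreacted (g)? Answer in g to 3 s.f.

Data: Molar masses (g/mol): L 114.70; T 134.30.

n(E) = 13.58 mol
n(L) = 2440 / 114.70 = 21.27 mol
n(T) = 1790 / 134.30 = 13.33 mol
n/ν for E = 13.58/2 = 6.790
n/ν for L = 21.27/3 = 7.090
n/ν for T = 13.33/3 = 4.443
Smallest n/ν is T → limiting reagent.
L consumed = (3/3) × 13.33 = 13.33 mol
L remaining = 21.27 − 13.33 = 7.940 mol
mass = 7.940 × 114.70 = 910.7 g

911 g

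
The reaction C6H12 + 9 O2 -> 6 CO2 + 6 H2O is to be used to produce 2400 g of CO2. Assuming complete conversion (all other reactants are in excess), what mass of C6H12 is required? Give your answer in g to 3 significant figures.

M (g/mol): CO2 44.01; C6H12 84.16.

n(CO2) = 2400 / 44.01 = 54.53 mol
n(C6H12) = (1/6) × 54.53 = 9.088 mol
mass = 9.088 × 84.16 = 764.8 g

765 g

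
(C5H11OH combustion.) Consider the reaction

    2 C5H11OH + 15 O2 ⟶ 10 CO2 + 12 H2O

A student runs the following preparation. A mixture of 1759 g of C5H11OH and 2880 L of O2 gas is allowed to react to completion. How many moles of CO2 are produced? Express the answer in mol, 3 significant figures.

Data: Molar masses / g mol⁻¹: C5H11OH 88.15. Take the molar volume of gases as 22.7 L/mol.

84.6 mol

n(C5H11OH) = 1759 / 88.15 = 19.95 mol
n(O2) = 2880 / 22.7 = 126.9 mol
n/ν for C5H11OH = 19.95/2 = 9.975
n/ν for O2 = 126.9/15 = 8.460
Smallest n/ν is O2 → limiting reagent.
n(CO2) = (10/15) × 126.9 = 84.60 mol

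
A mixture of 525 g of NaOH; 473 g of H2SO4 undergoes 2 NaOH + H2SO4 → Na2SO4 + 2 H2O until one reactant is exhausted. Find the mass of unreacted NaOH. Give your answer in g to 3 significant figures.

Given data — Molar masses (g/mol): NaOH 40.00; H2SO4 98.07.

139 g

n(NaOH) = 525.0 / 40.00 = 13.13 mol
n(H2SO4) = 473.0 / 98.07 = 4.823 mol
n/ν for NaOH = 13.13/2 = 6.565
n/ν for H2SO4 = 4.823/1 = 4.823
Smallest n/ν is H2SO4 → limiting reagent.
NaOH consumed = (2/1) × 4.823 = 9.646 mol
NaOH remaining = 13.13 − 9.646 = 3.484 mol
mass = 3.484 × 40.00 = 139.4 g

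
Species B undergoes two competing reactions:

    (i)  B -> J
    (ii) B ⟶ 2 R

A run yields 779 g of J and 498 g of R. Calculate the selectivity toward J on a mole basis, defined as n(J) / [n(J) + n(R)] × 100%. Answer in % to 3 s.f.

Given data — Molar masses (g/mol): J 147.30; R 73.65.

n(J) = 779 / 147.30 = 5.289 mol
n(R) = 498 / 73.65 = 6.762 mol
selectivity = 5.289/(5.289+6.762) × 100 = 43.89 %

43.9 %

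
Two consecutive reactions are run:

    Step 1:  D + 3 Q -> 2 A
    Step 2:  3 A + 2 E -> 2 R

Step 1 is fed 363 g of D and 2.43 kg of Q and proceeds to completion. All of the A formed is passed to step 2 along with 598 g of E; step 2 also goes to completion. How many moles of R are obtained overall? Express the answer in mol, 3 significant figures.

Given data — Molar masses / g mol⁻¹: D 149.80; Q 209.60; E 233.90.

2.56 mol

Step 1:
n(D) = 363.0 / 149.80 = 2.423 mol
n(Q) = 2.430×1000 / 209.60 = 11.59 mol
n/ν for D = 2.423/1 = 2.423
n/ν for Q = 11.59/3 = 3.863
Smallest n/ν is D → limiting reagent.
n(A) produced = (2/1) × 2.423 = 4.846 mol
Step 2:
n(A) available = 4.846 mol
n(E) = 598.0 / 233.90 = 2.557 mol
n/ν for A = 4.846/3 = 1.615
n/ν for E = 2.557/2 = 1.279
Smallest n/ν is E → limiting reagent.
n(R) = (2/2) × 2.557 = 2.557 mol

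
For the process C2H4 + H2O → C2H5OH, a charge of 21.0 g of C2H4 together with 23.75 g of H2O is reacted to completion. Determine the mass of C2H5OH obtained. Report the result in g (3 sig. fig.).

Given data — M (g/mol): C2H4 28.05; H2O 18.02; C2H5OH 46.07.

34.5 g

n(C2H4) = 21.00 / 28.05 = 0.7487 mol
n(H2O) = 23.75 / 18.02 = 1.318 mol
n/ν for C2H4 = 0.7487/1 = 0.7487
n/ν for H2O = 1.318/1 = 1.318
Smallest n/ν is C2H4 → limiting reagent.
n(C2H5OH) = (1/1) × 0.7487 = 0.7487 mol
mass = 0.7487 × 46.07 = 34.49 g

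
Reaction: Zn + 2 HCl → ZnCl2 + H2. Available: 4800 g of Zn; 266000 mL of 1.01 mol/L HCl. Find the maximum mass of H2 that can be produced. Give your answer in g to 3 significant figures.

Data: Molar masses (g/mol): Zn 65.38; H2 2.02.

n(Zn) = 4800 / 65.38 = 73.42 mol
n(HCl) = 1.01 × 266000/1000 = 268.7 mol
n/ν → Zn: 73.42, HCl: 134.4; Zn is limiting.
n(H2) = (1/1) × 73.42 = 73.42 mol
mass = 73.42 × 2.02 = 148.3 g

148 g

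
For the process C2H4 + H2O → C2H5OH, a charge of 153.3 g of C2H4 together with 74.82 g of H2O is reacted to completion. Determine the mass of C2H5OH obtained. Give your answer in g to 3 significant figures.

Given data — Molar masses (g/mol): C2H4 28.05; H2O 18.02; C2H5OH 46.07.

191 g

n(C2H4) = 153.3 / 28.05 = 5.465 mol
n(H2O) = 74.82 / 18.02 = 4.152 mol
n/ν for C2H4 = 5.465/1 = 5.465
n/ν for H2O = 4.152/1 = 4.152
Smallest n/ν is H2O → limiting reagent.
n(C2H5OH) = (1/1) × 4.152 = 4.152 mol
mass = 4.152 × 46.07 = 191.3 g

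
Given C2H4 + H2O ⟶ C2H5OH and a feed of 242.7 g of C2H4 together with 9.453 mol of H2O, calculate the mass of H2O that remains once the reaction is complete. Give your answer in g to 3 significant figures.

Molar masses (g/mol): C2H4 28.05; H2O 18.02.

14.4 g

n(C2H4) = 242.7 / 28.05 = 8.652 mol
n(H2O) = 9.453 mol
n/ν for C2H4 = 8.652/1 = 8.652
n/ν for H2O = 9.453/1 = 9.453
Smallest n/ν is C2H4 → limiting reagent.
H2O consumed = (1/1) × 8.652 = 8.652 mol
H2O remaining = 9.453 − 8.652 = 0.8010 mol
mass = 0.8010 × 18.02 = 14.43 g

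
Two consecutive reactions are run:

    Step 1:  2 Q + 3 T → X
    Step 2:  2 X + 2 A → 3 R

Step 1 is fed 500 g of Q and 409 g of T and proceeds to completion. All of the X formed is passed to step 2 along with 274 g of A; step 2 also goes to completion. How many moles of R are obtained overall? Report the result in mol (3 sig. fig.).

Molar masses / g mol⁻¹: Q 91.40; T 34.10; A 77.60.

Step 1:
n(Q) = 500.0 / 91.40 = 5.470 mol
n(T) = 409.0 / 34.10 = 11.99 mol
n/ν → Q: 2.735, T: 3.997; Q is limiting.
n(X) produced = (1/2) × 5.470 = 2.735 mol
Step 2:
n(X) available = 2.735 mol
n(A) = 274.0 / 77.60 = 3.531 mol
n/ν → X: 1.368, A: 1.766; X is limiting.
n(R) = (3/2) × 2.735 = 4.103 mol

4.10 mol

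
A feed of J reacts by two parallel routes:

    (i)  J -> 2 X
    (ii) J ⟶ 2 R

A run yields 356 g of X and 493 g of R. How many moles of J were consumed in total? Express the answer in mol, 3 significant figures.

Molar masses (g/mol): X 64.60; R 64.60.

6.57 mol

n(X) = 356 / 64.60 = 5.511 mol
n(R) = 493 / 64.60 = 7.632 mol
n(J) via (i) = (1/2)×5.511 = 2.756 mol
n(J) via (ii) = (1/2)×7.632 = 3.816 mol
total n(J) = 2.756 + 3.816 = 6.572 mol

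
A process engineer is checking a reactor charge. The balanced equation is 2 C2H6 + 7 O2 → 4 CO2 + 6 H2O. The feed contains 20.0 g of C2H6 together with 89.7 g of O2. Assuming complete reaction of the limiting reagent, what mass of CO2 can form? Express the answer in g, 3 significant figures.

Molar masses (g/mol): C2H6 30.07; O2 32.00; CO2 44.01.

n(C2H6) = 20.00 / 30.07 = 0.6651 mol
n(O2) = 89.70 / 32.00 = 2.803 mol
n/ν for C2H6 = 0.6651/2 = 0.3326
n/ν for O2 = 2.803/7 = 0.4004
Smallest n/ν is C2H6 → limiting reagent.
n(CO2) = (4/2) × 0.6651 = 1.330 mol
mass = 1.330 × 44.01 = 58.53 g

58.5 g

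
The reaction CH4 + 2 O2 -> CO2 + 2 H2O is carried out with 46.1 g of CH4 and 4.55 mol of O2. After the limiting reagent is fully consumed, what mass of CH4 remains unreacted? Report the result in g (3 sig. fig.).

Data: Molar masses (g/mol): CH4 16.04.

n(CH4) = 46.10 / 16.04 = 2.874 mol
n(O2) = 4.550 mol
n/ν for CH4 = 2.874/1 = 2.874
n/ν for O2 = 4.550/2 = 2.275
Smallest n/ν is O2 → limiting reagent.
CH4 consumed = (1/2) × 4.550 = 2.275 mol
CH4 remaining = 2.874 − 2.275 = 0.5990 mol
mass = 0.5990 × 16.04 = 9.608 g

9.61 g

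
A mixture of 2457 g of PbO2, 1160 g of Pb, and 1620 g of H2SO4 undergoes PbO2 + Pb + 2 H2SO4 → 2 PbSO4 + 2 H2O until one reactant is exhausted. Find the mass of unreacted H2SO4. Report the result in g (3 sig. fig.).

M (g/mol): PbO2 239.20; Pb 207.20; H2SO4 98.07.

522 g

n(PbO2) = 2457 / 239.20 = 10.27 mol
n(Pb) = 1160 / 207.20 = 5.598 mol
n(H2SO4) = 1620 / 98.07 = 16.52 mol
n/ν → PbO2: 10.27, Pb: 5.598, H2SO4: 8.260; Pb is limiting.
H2SO4 consumed = (2/1) × 5.598 = 11.20 mol
H2SO4 remaining = 16.52 − 11.20 = 5.320 mol
mass = 5.320 × 98.07 = 521.7 g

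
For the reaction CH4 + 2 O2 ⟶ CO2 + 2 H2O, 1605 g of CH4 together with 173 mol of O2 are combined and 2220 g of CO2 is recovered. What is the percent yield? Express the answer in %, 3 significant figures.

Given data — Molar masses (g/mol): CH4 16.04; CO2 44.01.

n(CH4) = 1605 / 16.04 = 100.1 mol
n(O2) = 173.0 mol
n/ν for CH4 = 100.1/1 = 100.1
n/ν for O2 = 173.0/2 = 86.50
Smallest n/ν is O2 → limiting reagent.
theoretical n(CO2) = (1/2) × 173.0 = 86.50 mol → 3807 g
% yield = 2220 / 3807 × 100 = 58.31 %

58.3 %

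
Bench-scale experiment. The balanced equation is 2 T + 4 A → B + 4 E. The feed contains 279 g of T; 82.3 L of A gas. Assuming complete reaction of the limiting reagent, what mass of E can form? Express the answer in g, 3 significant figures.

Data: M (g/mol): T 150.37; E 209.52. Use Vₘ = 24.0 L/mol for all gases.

n(T) = 279.0 / 150.37 = 1.855 mol
n(A) = 82.30 / 24.0 = 3.429 mol
n/ν for T = 1.855/2 = 0.9275
n/ν for A = 3.429/4 = 0.8573
Smallest n/ν is A → limiting reagent.
n(E) = (4/4) × 3.429 = 3.429 mol
mass = 3.429 × 209.52 = 718.4 g

718 g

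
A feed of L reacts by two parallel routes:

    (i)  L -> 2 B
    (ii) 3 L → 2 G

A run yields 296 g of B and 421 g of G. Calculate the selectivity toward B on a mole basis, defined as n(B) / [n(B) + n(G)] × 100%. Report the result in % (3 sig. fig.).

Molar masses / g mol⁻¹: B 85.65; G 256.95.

67.8 %

n(B) = 296 / 85.65 = 3.456 mol
n(G) = 421 / 256.95 = 1.638 mol
selectivity = 3.456/(3.456+1.638) × 100 = 67.84 %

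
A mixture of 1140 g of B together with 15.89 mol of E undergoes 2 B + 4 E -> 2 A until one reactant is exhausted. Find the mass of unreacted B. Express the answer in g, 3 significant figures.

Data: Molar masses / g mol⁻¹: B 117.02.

210 g

n(B) = 1140 / 117.02 = 9.742 mol
n(E) = 15.89 mol
n/ν for B = 9.742/2 = 4.871
n/ν for E = 15.89/4 = 3.973
Smallest n/ν is E → limiting reagent.
B consumed = (2/4) × 15.89 = 7.945 mol
B remaining = 9.742 − 7.945 = 1.797 mol
mass = 1.797 × 117.02 = 210.3 g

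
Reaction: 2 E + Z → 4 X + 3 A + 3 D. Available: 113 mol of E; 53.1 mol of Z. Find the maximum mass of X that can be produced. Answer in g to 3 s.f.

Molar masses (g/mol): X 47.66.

10100 g

n(E) = 113.0 mol
n(Z) = 53.10 mol
n/ν for E = 113.0/2 = 56.50
n/ν for Z = 53.10/1 = 53.10
Smallest n/ν is Z → limiting reagent.
n(X) = (4/1) × 53.10 = 212.4 mol
mass = 212.4 × 47.66 = 10120 g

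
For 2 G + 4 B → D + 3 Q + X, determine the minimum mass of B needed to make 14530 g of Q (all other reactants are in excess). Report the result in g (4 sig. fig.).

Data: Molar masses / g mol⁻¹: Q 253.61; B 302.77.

n(Q) = 14530 / 253.61 = 57.29 mol
n(B) = (4/3) × 57.29 = 76.39 mol
mass = 76.39 × 302.77 = 23130 g

23130 g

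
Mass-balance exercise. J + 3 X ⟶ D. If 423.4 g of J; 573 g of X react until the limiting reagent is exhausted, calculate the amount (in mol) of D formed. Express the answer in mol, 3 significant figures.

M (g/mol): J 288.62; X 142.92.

n(J) = 423.4 / 288.62 = 1.467 mol
n(X) = 573.0 / 142.92 = 4.009 mol
n/ν for J = 1.467/1 = 1.467
n/ν for X = 4.009/3 = 1.336
Smallest n/ν is X → limiting reagent.
n(D) = (1/3) × 4.009 = 1.336 mol

1.34 mol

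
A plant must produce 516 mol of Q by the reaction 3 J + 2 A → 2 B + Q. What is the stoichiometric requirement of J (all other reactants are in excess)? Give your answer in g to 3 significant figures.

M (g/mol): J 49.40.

n(Q) = 516.0 mol
n(J) = (3/1) × 516.0 = 1548 mol
mass = 1548 × 49.40 = 76470 g

76500 g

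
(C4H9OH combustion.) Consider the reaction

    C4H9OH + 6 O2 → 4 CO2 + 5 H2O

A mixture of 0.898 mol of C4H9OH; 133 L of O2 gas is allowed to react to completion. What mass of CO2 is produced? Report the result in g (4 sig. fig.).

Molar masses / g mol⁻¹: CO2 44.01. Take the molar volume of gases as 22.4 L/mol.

158.1 g

n(C4H9OH) = 0.8980 mol
n(O2) = 133.0 / 22.4 = 5.938 mol
n/ν for C4H9OH = 0.8980/1 = 0.8980
n/ν for O2 = 5.938/6 = 0.9897
Smallest n/ν is C4H9OH → limiting reagent.
n(CO2) = (4/1) × 0.8980 = 3.592 mol
mass = 3.592 × 44.01 = 158.1 g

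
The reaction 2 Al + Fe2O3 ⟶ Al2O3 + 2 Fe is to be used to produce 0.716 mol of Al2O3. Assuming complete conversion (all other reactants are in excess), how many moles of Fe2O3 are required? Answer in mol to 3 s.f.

0.716 mol

n(Al2O3) = 0.7160 mol
n(Fe2O3) = (1/1) × 0.7160 = 0.7160 mol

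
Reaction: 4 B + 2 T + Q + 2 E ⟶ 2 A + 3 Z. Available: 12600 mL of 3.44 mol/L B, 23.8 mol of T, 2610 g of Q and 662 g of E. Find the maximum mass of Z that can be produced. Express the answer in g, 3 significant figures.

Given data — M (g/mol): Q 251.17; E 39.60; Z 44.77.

n(B) = 3.44 × 12600/1000 = 43.34 mol
n(T) = 23.80 mol
n(Q) = 2610 / 251.17 = 10.39 mol
n(E) = 662.0 / 39.60 = 16.72 mol
n/ν → B: 10.84, T: 11.90, Q: 10.39, E: 8.360; E is limiting.
n(Z) = (3/2) × 16.72 = 25.08 mol
mass = 25.08 × 44.77 = 1123 g

1120 g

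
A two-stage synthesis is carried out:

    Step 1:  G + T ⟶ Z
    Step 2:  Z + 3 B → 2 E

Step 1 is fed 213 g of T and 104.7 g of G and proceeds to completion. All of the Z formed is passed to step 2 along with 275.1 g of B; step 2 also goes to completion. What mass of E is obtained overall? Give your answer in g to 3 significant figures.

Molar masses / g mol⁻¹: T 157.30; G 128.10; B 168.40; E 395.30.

431 g

Step 1:
n(T) = 213.0 / 157.30 = 1.354 mol
n(G) = 104.7 / 128.10 = 0.8173 mol
n/ν for T = 1.354/1 = 1.354
n/ν for G = 0.8173/1 = 0.8173
Smallest n/ν is G → limiting reagent.
n(Z) produced = (1/1) × 0.8173 = 0.8173 mol
Step 2:
n(Z) available = 0.8173 mol
n(B) = 275.1 / 168.40 = 1.634 mol
n/ν for Z = 0.8173/1 = 0.8173
n/ν for B = 1.634/3 = 0.5447
Smallest n/ν is B → limiting reagent.
n(E) = (2/3) × 1.634 = 1.089 mol
mass = 1.089 × 395.30 = 430.5 g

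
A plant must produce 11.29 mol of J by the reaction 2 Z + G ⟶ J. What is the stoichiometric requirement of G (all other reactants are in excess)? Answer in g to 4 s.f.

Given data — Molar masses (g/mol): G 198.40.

n(J) = 11.29 mol
n(G) = (1/1) × 11.29 = 11.29 mol
mass = 11.29 × 198.40 = 2240 g

2240 g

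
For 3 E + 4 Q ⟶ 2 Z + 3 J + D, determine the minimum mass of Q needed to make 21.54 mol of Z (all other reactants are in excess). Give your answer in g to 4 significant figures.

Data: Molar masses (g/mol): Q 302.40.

n(Z) = 21.54 mol
n(Q) = (4/2) × 21.54 = 43.08 mol
mass = 43.08 × 302.40 = 13030 g

13030 g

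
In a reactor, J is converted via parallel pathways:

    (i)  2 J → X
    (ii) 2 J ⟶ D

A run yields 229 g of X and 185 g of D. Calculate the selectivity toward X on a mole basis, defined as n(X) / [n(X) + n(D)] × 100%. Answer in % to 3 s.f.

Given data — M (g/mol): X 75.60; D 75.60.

55.3 %

n(X) = 229 / 75.60 = 3.029 mol
n(D) = 185 / 75.60 = 2.447 mol
selectivity = 3.029/(3.029+2.447) × 100 = 55.31 %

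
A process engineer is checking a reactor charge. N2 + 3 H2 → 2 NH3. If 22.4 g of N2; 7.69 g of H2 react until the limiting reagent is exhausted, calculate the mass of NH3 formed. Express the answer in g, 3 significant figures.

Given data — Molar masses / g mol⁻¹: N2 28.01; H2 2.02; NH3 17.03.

n(N2) = 22.40 / 28.01 = 0.7997 mol
n(H2) = 7.690 / 2.02 = 3.807 mol
n/ν → N2: 0.7997, H2: 1.269; N2 is limiting.
n(NH3) = (2/1) × 0.7997 = 1.599 mol
mass = 1.599 × 17.03 = 27.23 g

27.2 g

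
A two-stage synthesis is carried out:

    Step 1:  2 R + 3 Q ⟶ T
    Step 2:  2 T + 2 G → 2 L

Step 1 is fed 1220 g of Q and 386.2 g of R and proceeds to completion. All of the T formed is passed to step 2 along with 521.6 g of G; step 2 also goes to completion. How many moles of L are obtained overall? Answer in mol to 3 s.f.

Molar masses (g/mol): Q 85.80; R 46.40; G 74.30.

Step 1:
n(Q) = 1220 / 85.80 = 14.22 mol
n(R) = 386.2 / 46.40 = 8.323 mol
n/ν for Q = 14.22/3 = 4.740
n/ν for R = 8.323/2 = 4.162
Smallest n/ν is R → limiting reagent.
n(T) produced = (1/2) × 8.323 = 4.162 mol
Step 2:
n(T) available = 4.162 mol
n(G) = 521.6 / 74.30 = 7.020 mol
n/ν for T = 4.162/2 = 2.081
n/ν for G = 7.020/2 = 3.510
Smallest n/ν is T → limiting reagent.
n(L) = (2/2) × 4.162 = 4.162 mol

4.16 mol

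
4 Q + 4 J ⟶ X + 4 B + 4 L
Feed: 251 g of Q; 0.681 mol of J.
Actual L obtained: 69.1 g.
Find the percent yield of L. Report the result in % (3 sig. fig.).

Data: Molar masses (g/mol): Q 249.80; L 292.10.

n(Q) = 251.0 / 249.80 = 1.005 mol
n(J) = 0.6810 mol
n/ν for Q = 1.005/4 = 0.2513
n/ν for J = 0.6810/4 = 0.1703
Smallest n/ν is J → limiting reagent.
theoretical n(L) = (4/4) × 0.6810 = 0.6810 mol → 198.9 g
% yield = 69.1 / 198.9 × 100 = 34.74 %

34.7 %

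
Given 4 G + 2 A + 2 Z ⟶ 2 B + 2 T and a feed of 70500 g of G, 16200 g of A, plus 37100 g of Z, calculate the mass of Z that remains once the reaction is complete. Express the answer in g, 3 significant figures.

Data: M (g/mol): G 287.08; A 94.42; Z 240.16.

n(G) = 70500 / 287.08 = 245.6 mol
n(A) = 16200 / 94.42 = 171.6 mol
n(Z) = 37100 / 240.16 = 154.5 mol
n/ν for G = 245.6/4 = 61.40
n/ν for A = 171.6/2 = 85.80
n/ν for Z = 154.5/2 = 77.25
Smallest n/ν is G → limiting reagent.
Z consumed = (2/4) × 245.6 = 122.8 mol
Z remaining = 154.5 − 122.8 = 31.70 mol
mass = 31.70 × 240.16 = 7613 g

7610 g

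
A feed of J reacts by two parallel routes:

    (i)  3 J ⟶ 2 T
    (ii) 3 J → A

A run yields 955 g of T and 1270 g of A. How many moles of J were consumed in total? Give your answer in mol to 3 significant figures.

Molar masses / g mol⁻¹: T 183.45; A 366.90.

18.2 mol

n(T) = 955 / 183.45 = 5.206 mol
n(A) = 1270 / 366.90 = 3.461 mol
n(J) via (i) = (3/2)×5.206 = 7.809 mol
n(J) via (ii) = (3/1)×3.461 = 10.38 mol
total n(J) = 7.809 + 10.38 = 18.19 mol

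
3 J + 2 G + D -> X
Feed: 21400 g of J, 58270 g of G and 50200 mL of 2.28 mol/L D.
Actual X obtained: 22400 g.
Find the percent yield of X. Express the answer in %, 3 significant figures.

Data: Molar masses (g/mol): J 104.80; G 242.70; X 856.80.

n(J) = 21400 / 104.80 = 204.2 mol
n(G) = 58270 / 242.70 = 240.1 mol
n(D) = 2.28 × 50200/1000 = 114.5 mol
n/ν for J = 204.2/3 = 68.07
n/ν for G = 240.1/2 = 120.1
n/ν for D = 114.5/1 = 114.5
Smallest n/ν is J → limiting reagent.
theoretical n(X) = (1/3) × 204.2 = 68.07 mol → 58320 g
% yield = 22400 / 58320 × 100 = 38.41 %

38.4 %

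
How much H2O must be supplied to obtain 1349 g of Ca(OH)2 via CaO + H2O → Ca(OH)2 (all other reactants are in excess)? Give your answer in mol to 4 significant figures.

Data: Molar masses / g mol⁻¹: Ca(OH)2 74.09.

n(Ca(OH)2) = 1349 / 74.09 = 18.21 mol
n(H2O) = (1/1) × 18.21 = 18.21 mol

18.21 mol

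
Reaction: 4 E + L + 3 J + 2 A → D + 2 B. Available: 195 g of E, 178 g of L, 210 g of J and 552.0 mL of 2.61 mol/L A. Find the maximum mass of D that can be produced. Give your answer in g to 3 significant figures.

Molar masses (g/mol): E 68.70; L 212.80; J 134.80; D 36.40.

n(E) = 195.0 / 68.70 = 2.838 mol
n(L) = 178.0 / 212.80 = 0.8365 mol
n(J) = 210.0 / 134.80 = 1.558 mol
n(A) = 2.61 × 552.0/1000 = 1.441 mol
n/ν → E: 0.7095, L: 0.8365, J: 0.5193, A: 0.7205; J is limiting.
n(D) = (1/3) × 1.558 = 0.5193 mol
mass = 0.5193 × 36.40 = 18.90 g

18.9 g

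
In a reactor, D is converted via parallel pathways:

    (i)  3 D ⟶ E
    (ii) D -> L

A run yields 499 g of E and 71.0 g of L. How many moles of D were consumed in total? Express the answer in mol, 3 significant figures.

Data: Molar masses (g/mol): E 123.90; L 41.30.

n(E) = 499 / 123.90 = 4.027 mol
n(L) = 71.0 / 41.30 = 1.719 mol
n(D) via (i) = (3/1)×4.027 = 12.08 mol
n(D) via (ii) = (1/1)×1.719 = 1.719 mol
total n(D) = 12.08 + 1.719 = 13.80 mol

13.8 mol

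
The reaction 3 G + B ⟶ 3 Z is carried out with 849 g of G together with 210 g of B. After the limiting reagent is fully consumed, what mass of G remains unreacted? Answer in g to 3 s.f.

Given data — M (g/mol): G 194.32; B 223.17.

300 g

n(G) = 849.0 / 194.32 = 4.369 mol
n(B) = 210.0 / 223.17 = 0.9410 mol
n/ν for G = 4.369/3 = 1.456
n/ν for B = 0.9410/1 = 0.9410
Smallest n/ν is B → limiting reagent.
G consumed = (3/1) × 0.9410 = 2.823 mol
G remaining = 4.369 − 2.823 = 1.546 mol
mass = 1.546 × 194.32 = 300.4 g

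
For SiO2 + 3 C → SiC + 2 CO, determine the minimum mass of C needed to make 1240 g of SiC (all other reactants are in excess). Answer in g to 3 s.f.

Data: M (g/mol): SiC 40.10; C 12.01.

1110 g

n(SiC) = 1240 / 40.10 = 30.92 mol
n(C) = (3/1) × 30.92 = 92.76 mol
mass = 92.76 × 12.01 = 1114 g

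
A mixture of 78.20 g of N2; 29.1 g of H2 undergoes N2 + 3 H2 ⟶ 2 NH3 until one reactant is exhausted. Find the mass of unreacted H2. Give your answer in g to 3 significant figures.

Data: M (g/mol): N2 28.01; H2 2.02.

n(N2) = 78.20 / 28.01 = 2.792 mol
n(H2) = 29.10 / 2.02 = 14.41 mol
n/ν for N2 = 2.792/1 = 2.792
n/ν for H2 = 14.41/3 = 4.803
Smallest n/ν is N2 → limiting reagent.
H2 consumed = (3/1) × 2.792 = 8.376 mol
H2 remaining = 14.41 − 8.376 = 6.034 mol
mass = 6.034 × 2.02 = 12.19 g

12.2 g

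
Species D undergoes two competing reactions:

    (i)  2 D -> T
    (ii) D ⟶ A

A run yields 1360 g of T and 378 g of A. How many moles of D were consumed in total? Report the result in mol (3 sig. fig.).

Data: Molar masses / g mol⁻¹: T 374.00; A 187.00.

9.29 mol

n(T) = 1360 / 374.00 = 3.636 mol
n(A) = 378 / 187.00 = 2.021 mol
n(D) via (i) = (2/1)×3.636 = 7.272 mol
n(D) via (ii) = (1/1)×2.021 = 2.021 mol
total n(D) = 7.272 + 2.021 = 9.293 mol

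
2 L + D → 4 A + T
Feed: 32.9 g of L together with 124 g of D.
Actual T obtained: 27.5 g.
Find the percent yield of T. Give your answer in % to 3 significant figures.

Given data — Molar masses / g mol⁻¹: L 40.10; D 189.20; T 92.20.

n(L) = 32.90 / 40.10 = 0.8204 mol
n(D) = 124.0 / 189.20 = 0.6554 mol
n/ν for L = 0.8204/2 = 0.4102
n/ν for D = 0.6554/1 = 0.6554
Smallest n/ν is L → limiting reagent.
theoretical n(T) = (1/2) × 0.8204 = 0.4102 mol → 37.82 g
% yield = 27.5 / 37.82 × 100 = 72.71 %

72.7 %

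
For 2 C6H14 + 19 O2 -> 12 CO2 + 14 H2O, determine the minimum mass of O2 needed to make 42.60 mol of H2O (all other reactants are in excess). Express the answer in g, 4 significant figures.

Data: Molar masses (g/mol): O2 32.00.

1850 g

n(H2O) = 42.60 mol
n(O2) = (19/14) × 42.60 = 57.81 mol
mass = 57.81 × 32.00 = 1850 g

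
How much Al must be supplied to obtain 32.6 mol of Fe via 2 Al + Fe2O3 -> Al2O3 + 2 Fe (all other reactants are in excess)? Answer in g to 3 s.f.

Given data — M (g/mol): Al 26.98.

880 g

n(Fe) = 32.60 mol
n(Al) = (2/2) × 32.60 = 32.60 mol
mass = 32.60 × 26.98 = 879.5 g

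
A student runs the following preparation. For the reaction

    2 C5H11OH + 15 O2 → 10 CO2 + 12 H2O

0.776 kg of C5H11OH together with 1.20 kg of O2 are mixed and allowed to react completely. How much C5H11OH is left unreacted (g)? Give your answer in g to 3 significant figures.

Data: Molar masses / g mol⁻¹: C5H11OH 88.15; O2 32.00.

n(C5H11OH) = 0.7760×1000 / 88.15 = 8.803 mol
n(O2) = 1.200×1000 / 32.00 = 37.50 mol
n/ν → C5H11OH: 4.402, O2: 2.500; O2 is limiting.
C5H11OH consumed = (2/15) × 37.50 = 5.000 mol
C5H11OH remaining = 8.803 − 5.000 = 3.803 mol
mass = 3.803 × 88.15 = 335.2 g

335 g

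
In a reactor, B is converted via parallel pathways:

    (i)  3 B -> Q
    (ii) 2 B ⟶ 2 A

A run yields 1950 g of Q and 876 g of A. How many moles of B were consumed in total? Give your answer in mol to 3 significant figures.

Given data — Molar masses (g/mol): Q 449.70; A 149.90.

n(Q) = 1950 / 449.70 = 4.336 mol
n(A) = 876 / 149.90 = 5.844 mol
n(B) via (i) = (3/1)×4.336 = 13.01 mol
n(B) via (ii) = (2/2)×5.844 = 5.844 mol
total n(B) = 13.01 + 5.844 = 18.85 mol

18.9 mol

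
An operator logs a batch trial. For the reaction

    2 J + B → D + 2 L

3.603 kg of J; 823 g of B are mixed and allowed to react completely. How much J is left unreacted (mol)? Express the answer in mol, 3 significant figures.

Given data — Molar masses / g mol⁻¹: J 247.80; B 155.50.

n(J) = 3.603×1000 / 247.80 = 14.54 mol
n(B) = 823.0 / 155.50 = 5.293 mol
n/ν for J = 14.54/2 = 7.270
n/ν for B = 5.293/1 = 5.293
Smallest n/ν is B → limiting reagent.
J consumed = (2/1) × 5.293 = 10.59 mol
J remaining = 14.54 − 10.59 = 3.950 mol

3.95 mol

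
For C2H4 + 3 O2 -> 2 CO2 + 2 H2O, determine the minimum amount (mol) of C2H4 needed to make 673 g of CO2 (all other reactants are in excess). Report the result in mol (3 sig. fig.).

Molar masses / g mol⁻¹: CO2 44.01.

n(CO2) = 673 / 44.01 = 15.29 mol
n(C2H4) = (1/2) × 15.29 = 7.645 mol

7.65 mol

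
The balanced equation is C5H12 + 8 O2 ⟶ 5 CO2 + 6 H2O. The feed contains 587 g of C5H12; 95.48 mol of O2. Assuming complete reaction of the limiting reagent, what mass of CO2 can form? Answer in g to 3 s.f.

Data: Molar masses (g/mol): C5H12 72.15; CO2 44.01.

n(C5H12) = 587.0 / 72.15 = 8.136 mol
n(O2) = 95.48 mol
n/ν for C5H12 = 8.136/1 = 8.136
n/ν for O2 = 95.48/8 = 11.94
Smallest n/ν is C5H12 → limiting reagent.
n(CO2) = (5/1) × 8.136 = 40.68 mol
mass = 40.68 × 44.01 = 1790 g

1790 g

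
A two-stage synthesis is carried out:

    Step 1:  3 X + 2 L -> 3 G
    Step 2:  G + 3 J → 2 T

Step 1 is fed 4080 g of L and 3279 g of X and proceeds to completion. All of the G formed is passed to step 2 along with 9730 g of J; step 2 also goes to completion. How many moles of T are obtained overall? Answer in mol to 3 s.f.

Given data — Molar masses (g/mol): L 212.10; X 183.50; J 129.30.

Step 1:
n(L) = 4080 / 212.10 = 19.24 mol
n(X) = 3279 / 183.50 = 17.87 mol
n/ν → L: 9.620, X: 5.957; X is limiting.
n(G) produced = (3/3) × 17.87 = 17.87 mol
Step 2:
n(G) available = 17.87 mol
n(J) = 9730 / 129.30 = 75.25 mol
n/ν → G: 17.87, J: 25.08; G is limiting.
n(T) = (2/1) × 17.87 = 35.74 mol

35.7 mol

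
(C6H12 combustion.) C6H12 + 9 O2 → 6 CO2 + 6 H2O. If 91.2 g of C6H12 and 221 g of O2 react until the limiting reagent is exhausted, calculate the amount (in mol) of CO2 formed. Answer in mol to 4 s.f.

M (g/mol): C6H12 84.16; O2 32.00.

4.604 mol

n(C6H12) = 91.20 / 84.16 = 1.084 mol
n(O2) = 221.0 / 32.00 = 6.906 mol
n/ν for C6H12 = 1.084/1 = 1.084
n/ν for O2 = 6.906/9 = 0.7673
Smallest n/ν is O2 → limiting reagent.
n(CO2) = (6/9) × 6.906 = 4.604 mol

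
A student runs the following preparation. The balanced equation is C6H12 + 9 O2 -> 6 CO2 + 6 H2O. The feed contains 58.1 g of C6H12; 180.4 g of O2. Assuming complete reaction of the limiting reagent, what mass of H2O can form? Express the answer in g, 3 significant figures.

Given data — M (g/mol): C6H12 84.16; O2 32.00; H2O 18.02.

n(C6H12) = 58.10 / 84.16 = 0.6904 mol
n(O2) = 180.4 / 32.00 = 5.638 mol
n/ν → C6H12: 0.6904, O2: 0.6264; O2 is limiting.
n(H2O) = (6/9) × 5.638 = 3.759 mol
mass = 3.759 × 18.02 = 67.74 g

67.7 g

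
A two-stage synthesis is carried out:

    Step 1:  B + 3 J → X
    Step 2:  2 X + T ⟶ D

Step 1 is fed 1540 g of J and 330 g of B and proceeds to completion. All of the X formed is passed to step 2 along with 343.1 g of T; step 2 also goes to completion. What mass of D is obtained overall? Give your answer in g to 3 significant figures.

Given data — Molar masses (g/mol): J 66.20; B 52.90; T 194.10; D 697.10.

Step 1:
n(J) = 1540 / 66.20 = 23.26 mol
n(B) = 330.0 / 52.90 = 6.238 mol
n/ν → J: 7.753, B: 6.238; B is limiting.
n(X) produced = (1/1) × 6.238 = 6.238 mol
Step 2:
n(X) available = 6.238 mol
n(T) = 343.1 / 194.10 = 1.768 mol
n/ν → X: 3.119, T: 1.768; T is limiting.
n(D) = (1/1) × 1.768 = 1.768 mol
mass = 1.768 × 697.10 = 1232 g

1230 g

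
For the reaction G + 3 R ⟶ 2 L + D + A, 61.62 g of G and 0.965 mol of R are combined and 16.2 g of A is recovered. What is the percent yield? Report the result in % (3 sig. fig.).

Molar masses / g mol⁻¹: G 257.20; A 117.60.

n(G) = 61.62 / 257.20 = 0.2396 mol
n(R) = 0.9650 mol
n/ν for G = 0.2396/1 = 0.2396
n/ν for R = 0.9650/3 = 0.3217
Smallest n/ν is G → limiting reagent.
theoretical n(A) = (1/1) × 0.2396 = 0.2396 mol → 28.18 g
% yield = 16.2 / 28.18 × 100 = 57.49 %

57.5 %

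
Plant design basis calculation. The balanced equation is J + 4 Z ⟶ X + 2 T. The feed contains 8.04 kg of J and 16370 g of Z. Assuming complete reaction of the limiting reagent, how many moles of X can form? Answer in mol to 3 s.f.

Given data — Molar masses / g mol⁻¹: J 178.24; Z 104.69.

39.1 mol

n(J) = 8.040×1000 / 178.24 = 45.11 mol
n(Z) = 16370 / 104.69 = 156.4 mol
n/ν for J = 45.11/1 = 45.11
n/ν for Z = 156.4/4 = 39.10
Smallest n/ν is Z → limiting reagent.
n(X) = (1/4) × 156.4 = 39.10 mol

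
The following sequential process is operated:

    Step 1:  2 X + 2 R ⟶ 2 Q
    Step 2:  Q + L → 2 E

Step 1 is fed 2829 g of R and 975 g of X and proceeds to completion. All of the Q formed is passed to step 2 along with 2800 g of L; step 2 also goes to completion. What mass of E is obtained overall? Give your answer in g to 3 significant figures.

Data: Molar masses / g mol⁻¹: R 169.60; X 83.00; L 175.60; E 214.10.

5030 g

Step 1:
n(R) = 2829 / 169.60 = 16.68 mol
n(X) = 975.0 / 83.00 = 11.75 mol
n/ν for R = 16.68/2 = 8.340
n/ν for X = 11.75/2 = 5.875
Smallest n/ν is X → limiting reagent.
n(Q) produced = (2/2) × 11.75 = 11.75 mol
Step 2:
n(Q) available = 11.75 mol
n(L) = 2800 / 175.60 = 15.95 mol
n/ν for Q = 11.75/1 = 11.75
n/ν for L = 15.95/1 = 15.95
Smallest n/ν is Q → limiting reagent.
n(E) = (2/1) × 11.75 = 23.50 mol
mass = 23.50 × 214.10 = 5031 g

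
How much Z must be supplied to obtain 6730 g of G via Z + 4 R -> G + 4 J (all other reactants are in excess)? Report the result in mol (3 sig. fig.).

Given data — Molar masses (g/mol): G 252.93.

n(G) = 6730 / 252.93 = 26.61 mol
n(Z) = (1/1) × 26.61 = 26.61 mol

26.6 mol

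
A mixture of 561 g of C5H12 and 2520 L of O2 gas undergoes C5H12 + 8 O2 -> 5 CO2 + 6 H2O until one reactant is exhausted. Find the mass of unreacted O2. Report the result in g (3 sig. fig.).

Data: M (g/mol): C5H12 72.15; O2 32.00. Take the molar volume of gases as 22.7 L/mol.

n(C5H12) = 561.0 / 72.15 = 7.775 mol
n(O2) = 2520 / 22.7 = 111.0 mol
n/ν for C5H12 = 7.775/1 = 7.775
n/ν for O2 = 111.0/8 = 13.88
Smallest n/ν is C5H12 → limiting reagent.
O2 consumed = (8/1) × 7.775 = 62.20 mol
O2 remaining = 111.0 − 62.20 = 48.80 mol
mass = 48.80 × 32.00 = 1562 g

1560 g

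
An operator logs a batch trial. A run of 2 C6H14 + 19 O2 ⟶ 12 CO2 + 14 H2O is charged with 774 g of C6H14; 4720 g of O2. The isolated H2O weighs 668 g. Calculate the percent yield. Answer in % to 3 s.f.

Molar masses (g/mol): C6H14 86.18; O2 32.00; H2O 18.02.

n(C6H14) = 774.0 / 86.18 = 8.981 mol
n(O2) = 4720 / 32.00 = 147.5 mol
n/ν for C6H14 = 8.981/2 = 4.491
n/ν for O2 = 147.5/19 = 7.763
Smallest n/ν is C6H14 → limiting reagent.
theoretical n(H2O) = (14/2) × 8.981 = 62.87 mol → 1133 g
% yield = 668 / 1133 × 100 = 58.96 %

59.0 %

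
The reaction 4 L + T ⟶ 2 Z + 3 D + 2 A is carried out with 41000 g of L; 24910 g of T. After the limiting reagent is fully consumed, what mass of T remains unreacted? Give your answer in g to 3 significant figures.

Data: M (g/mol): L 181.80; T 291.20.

n(L) = 41000 / 181.80 = 225.5 mol
n(T) = 24910 / 291.20 = 85.54 mol
n/ν → L: 56.38, T: 85.54; L is limiting.
T consumed = (1/4) × 225.5 = 56.38 mol
T remaining = 85.54 − 56.38 = 29.16 mol
mass = 29.16 × 291.20 = 8491 g

8490 g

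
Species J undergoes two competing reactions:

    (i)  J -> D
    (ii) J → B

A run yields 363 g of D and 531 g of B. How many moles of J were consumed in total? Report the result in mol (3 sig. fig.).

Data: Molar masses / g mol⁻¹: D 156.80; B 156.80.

5.70 mol

n(D) = 363 / 156.80 = 2.315 mol
n(B) = 531 / 156.80 = 3.386 mol
n(J) via (i) = (1/1)×2.315 = 2.315 mol
n(J) via (ii) = (1/1)×3.386 = 3.386 mol
total n(J) = 2.315 + 3.386 = 5.701 mol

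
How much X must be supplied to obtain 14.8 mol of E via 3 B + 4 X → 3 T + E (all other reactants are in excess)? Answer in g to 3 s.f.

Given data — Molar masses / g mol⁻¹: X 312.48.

18500 g

n(E) = 14.80 mol
n(X) = (4/1) × 14.80 = 59.20 mol
mass = 59.20 × 312.48 = 18500 g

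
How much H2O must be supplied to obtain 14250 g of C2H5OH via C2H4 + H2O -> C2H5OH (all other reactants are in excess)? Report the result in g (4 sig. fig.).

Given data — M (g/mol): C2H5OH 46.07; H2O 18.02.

n(C2H5OH) = 14250 / 46.07 = 309.3 mol
n(H2O) = (1/1) × 309.3 = 309.3 mol
mass = 309.3 × 18.02 = 5574 g

5574 g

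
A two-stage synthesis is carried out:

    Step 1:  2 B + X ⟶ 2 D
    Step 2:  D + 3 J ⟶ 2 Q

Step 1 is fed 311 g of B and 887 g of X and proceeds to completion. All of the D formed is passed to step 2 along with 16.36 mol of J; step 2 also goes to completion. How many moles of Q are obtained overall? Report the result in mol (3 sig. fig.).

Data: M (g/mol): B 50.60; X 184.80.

Step 1:
n(B) = 311.0 / 50.60 = 6.146 mol
n(X) = 887.0 / 184.80 = 4.800 mol
n/ν → B: 3.073, X: 4.800; B is limiting.
n(D) produced = (2/2) × 6.146 = 6.146 mol
Step 2:
n(D) available = 6.146 mol
n(J) = 16.36 mol
n/ν → D: 6.146, J: 5.453; J is limiting.
n(Q) = (2/3) × 16.36 = 10.91 mol

10.9 mol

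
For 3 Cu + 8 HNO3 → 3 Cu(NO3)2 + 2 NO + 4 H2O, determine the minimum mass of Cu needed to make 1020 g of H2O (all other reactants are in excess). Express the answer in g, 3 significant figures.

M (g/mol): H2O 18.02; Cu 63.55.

2700 g

n(H2O) = 1020 / 18.02 = 56.60 mol
n(Cu) = (3/4) × 56.60 = 42.45 mol
mass = 42.45 × 63.55 = 2698 g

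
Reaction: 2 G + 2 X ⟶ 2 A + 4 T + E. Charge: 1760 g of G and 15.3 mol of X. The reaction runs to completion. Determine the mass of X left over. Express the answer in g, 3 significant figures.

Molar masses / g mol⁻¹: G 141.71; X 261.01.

n(G) = 1760 / 141.71 = 12.42 mol
n(X) = 15.30 mol
n/ν for G = 12.42/2 = 6.210
n/ν for X = 15.30/2 = 7.650
Smallest n/ν is G → limiting reagent.
X consumed = (2/2) × 12.42 = 12.42 mol
X remaining = 15.30 − 12.42 = 2.880 mol
mass = 2.880 × 261.01 = 751.7 g

752 g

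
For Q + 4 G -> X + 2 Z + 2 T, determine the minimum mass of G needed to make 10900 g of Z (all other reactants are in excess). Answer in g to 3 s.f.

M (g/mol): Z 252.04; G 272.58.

23600 g

n(Z) = 10900 / 252.04 = 43.25 mol
n(G) = (4/2) × 43.25 = 86.50 mol
mass = 86.50 × 272.58 = 23580 g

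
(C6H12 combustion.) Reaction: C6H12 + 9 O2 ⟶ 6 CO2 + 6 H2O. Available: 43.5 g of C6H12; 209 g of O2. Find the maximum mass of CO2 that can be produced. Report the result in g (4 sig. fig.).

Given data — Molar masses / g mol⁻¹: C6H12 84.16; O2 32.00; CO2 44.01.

n(C6H12) = 43.50 / 84.16 = 0.5169 mol
n(O2) = 209.0 / 32.00 = 6.531 mol
n/ν for C6H12 = 0.5169/1 = 0.5169
n/ν for O2 = 6.531/9 = 0.7257
Smallest n/ν is C6H12 → limiting reagent.
n(CO2) = (6/1) × 0.5169 = 3.101 mol
mass = 3.101 × 44.01 = 136.5 g

136.5 g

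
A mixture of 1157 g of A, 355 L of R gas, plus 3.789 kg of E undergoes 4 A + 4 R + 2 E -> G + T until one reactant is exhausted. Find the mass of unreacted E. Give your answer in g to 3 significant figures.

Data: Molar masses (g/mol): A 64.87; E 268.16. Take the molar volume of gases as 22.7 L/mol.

n(A) = 1157 / 64.87 = 17.84 mol
n(R) = 355.0 / 22.7 = 15.64 mol
n(E) = 3.789×1000 / 268.16 = 14.13 mol
n/ν for A = 17.84/4 = 4.460
n/ν for R = 15.64/4 = 3.910
n/ν for E = 14.13/2 = 7.065
Smallest n/ν is R → limiting reagent.
E consumed = (2/4) × 15.64 = 7.820 mol
E remaining = 14.13 − 7.820 = 6.310 mol
mass = 6.310 × 268.16 = 1692 g

1690 g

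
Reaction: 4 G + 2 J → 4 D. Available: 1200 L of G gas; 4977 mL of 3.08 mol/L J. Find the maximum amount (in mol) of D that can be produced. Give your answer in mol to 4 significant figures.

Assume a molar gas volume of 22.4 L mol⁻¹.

n(G) = 1200 / 22.4 = 53.57 mol
n(J) = 3.08 × 4977/1000 = 15.33 mol
n/ν for G = 53.57/4 = 13.39
n/ν for J = 15.33/2 = 7.665
Smallest n/ν is J → limiting reagent.
n(D) = (4/2) × 15.33 = 30.66 mol

30.66 mol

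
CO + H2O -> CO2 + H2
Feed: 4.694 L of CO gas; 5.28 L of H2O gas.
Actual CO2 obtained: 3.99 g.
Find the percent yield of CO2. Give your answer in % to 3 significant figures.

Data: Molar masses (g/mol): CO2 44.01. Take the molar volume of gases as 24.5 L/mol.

n(CO) = 4.694 / 24.5 = 0.1916 mol
n(H2O) = 5.280 / 24.5 = 0.2155 mol
n/ν → CO: 0.1916, H2O: 0.2155; CO is limiting.
theoretical n(CO2) = (1/1) × 0.1916 = 0.1916 mol → 8.432 g
% yield = 3.99 / 8.432 × 100 = 47.32 %

47.3 %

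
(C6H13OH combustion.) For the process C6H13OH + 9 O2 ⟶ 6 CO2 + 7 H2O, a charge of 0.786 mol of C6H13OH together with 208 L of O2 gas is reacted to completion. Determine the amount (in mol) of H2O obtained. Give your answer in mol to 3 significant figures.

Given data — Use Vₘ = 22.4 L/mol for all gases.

5.50 mol

n(C6H13OH) = 0.7860 mol
n(O2) = 208.0 / 22.4 = 9.286 mol
n/ν for C6H13OH = 0.7860/1 = 0.7860
n/ν for O2 = 9.286/9 = 1.032
Smallest n/ν is C6H13OH → limiting reagent.
n(H2O) = (7/1) × 0.7860 = 5.502 mol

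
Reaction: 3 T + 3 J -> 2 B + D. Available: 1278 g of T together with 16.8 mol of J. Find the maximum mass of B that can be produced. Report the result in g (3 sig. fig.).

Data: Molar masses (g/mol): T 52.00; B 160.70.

n(T) = 1278 / 52.00 = 24.58 mol
n(J) = 16.80 mol
n/ν for T = 24.58/3 = 8.193
n/ν for J = 16.80/3 = 5.600
Smallest n/ν is J → limiting reagent.
n(B) = (2/3) × 16.80 = 11.20 mol
mass = 11.20 × 160.70 = 1800 g

1800 g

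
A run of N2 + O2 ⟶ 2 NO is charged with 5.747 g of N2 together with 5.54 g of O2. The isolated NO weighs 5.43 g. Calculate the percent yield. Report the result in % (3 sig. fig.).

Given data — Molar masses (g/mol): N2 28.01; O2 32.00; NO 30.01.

52.3 %

n(N2) = 5.747 / 28.01 = 0.2052 mol
n(O2) = 5.540 / 32.00 = 0.1731 mol
n/ν → N2: 0.2052, O2: 0.1731; O2 is limiting.
theoretical n(NO) = (2/1) × 0.1731 = 0.3462 mol → 10.39 g
% yield = 5.43 / 10.39 × 100 = 52.26 %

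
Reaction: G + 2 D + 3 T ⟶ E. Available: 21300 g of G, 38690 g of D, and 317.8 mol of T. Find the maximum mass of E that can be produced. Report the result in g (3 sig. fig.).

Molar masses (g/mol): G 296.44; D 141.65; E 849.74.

n(G) = 21300 / 296.44 = 71.85 mol
n(D) = 38690 / 141.65 = 273.1 mol
n(T) = 317.8 mol
n/ν for G = 71.85/1 = 71.85
n/ν for D = 273.1/2 = 136.6
n/ν for T = 317.8/3 = 105.9
Smallest n/ν is G → limiting reagent.
n(E) = (1/1) × 71.85 = 71.85 mol
mass = 71.85 × 849.74 = 61050 g

61100 g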